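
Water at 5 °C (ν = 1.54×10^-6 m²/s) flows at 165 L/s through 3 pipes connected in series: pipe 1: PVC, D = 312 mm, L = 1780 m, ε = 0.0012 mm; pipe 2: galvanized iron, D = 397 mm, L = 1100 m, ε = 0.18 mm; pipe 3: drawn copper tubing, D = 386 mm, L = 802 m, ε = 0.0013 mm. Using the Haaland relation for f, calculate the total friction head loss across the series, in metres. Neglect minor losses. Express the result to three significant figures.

H ≈ 25.5 m

Pipe 1: V = 2.158 m/s, Re = 4.37×10^5, ε/D = 3.85×10^-6, f = 0.01342, h_1 = f(L/D)V²/2g = 18.18 m
Pipe 2: V = 1.333 m/s, Re = 3.44×10^5, ε/D = 4.53×10^-4, f = 0.01764, h_2 = f(L/D)V²/2g = 4.425 m
Pipe 3: V = 1.410 m/s, Re = 3.53×10^5, ε/D = 3.37×10^-6, f = 0.01394, h_3 = f(L/D)V²/2g = 2.935 m
Series → Q common, losses add: H = Σh = 25.54 m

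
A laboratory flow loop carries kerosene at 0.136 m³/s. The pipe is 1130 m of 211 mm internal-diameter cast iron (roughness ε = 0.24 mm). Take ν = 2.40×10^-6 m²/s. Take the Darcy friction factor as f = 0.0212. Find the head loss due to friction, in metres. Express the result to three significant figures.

h_f ≈ 87.5 m

V = 4Q/(πD²) = 4·0.136/(π·0.211²) = 3.889 m/s
h_f = f(L/D)V²/(2g) = 0.02120·(1130/0.211)·3.889²/(2·9.81) = 87.54 m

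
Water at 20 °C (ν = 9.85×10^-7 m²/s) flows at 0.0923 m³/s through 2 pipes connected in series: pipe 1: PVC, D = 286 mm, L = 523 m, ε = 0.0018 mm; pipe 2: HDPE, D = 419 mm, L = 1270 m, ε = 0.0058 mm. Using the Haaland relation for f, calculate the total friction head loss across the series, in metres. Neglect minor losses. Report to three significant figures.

Pipe 1: V = 1.437 m/s, Re = 4.17×10^5, ε/D = 6.29×10^-6, f = 0.01356, h_1 = f(L/D)V²/2g = 2.609 m
Pipe 2: V = 0.6694 m/s, Re = 2.85×10^5, ε/D = 1.38×10^-5, f = 0.01459, h_2 = f(L/D)V²/2g = 1.010 m
Series → Q common, losses add: H = Σh = 3.619 m

H ≈ 3.62 m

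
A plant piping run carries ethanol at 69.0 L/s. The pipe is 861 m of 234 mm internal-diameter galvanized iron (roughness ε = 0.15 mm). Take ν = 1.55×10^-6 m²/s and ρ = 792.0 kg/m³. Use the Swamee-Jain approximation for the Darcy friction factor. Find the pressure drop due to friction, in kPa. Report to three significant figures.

V = 4Q/(πD²) = 4·0.0690/(π·0.234²) = 1.604 m/s
Re = VD/ν = 1.604·0.234/1.55×10^-6 = 2.42×10^5 → turbulent
ε/D = 0.15/234 = 6.41×10^-4
Swamee-Jain: f = 0.01936
h_f = f(L/D)V²/(2g) = 0.01936·(861/0.234)·1.604²/(2·9.81) = 9.348 m
Δp = ρg·h_f = 792.0·9.81·9.348 = 72.63 kPa

Δp ≈ 72.6 kPa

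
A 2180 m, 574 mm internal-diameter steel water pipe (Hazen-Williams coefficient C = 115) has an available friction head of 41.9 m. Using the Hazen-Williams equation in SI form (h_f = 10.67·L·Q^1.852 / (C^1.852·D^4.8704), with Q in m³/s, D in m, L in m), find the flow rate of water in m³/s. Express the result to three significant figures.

Rearranging: Q = [h_f·C^1.852·D^4.8704 / (10.67·L)]^(1/1.852)
Q = [41.9·115^1.852·0.574^4.8704 / (10.67·2180)]^0.540 = 0.8807 m³/s

Q ≈ 0.881 m³/s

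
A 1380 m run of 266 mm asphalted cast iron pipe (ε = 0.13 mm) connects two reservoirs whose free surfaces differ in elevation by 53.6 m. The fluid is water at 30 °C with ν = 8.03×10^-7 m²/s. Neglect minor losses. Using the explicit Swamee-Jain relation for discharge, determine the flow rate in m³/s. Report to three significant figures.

Q ≈ 0.192 m³/s

Swamee-Jain (Type II): Q = -0.965·√(gD⁵h_f/L)·ln[ε/(3.7D) + √(3.17ν²L/(gD³h_f))]
√(gD⁵h_f/L) = √(9.81·0.266⁵·53.6/1380) = 0.02253
ε/(3.7D) = 1.32×10^-4; √(3.17ν²L/(gD³h_f)) = 1.69×10^-5
Q = -0.965·0.02253·ln(1.490×10^-4) = 0.1915 m³/s
Check: V = 3.45 m/s, Re = 1.14×10^6, f = 0.01716, h_f = 53.9 m ≈ 53.6 m ✓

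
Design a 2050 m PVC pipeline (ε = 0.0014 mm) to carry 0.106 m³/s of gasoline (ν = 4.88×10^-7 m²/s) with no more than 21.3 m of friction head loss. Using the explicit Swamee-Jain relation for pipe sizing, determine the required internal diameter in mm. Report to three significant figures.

D ≈ 255 mm

Swamee-Jain (Type III): D = 0.66·[ε^1.25·(LQ²/(gh_f))^4.75 + ν·Q^9.4·(L/(gh_f))^5.2]^0.04
LQ²/(gh_f) = 0.1102; L/(gh_f) = 9.811
Term 1 = ε^1.25·(…)^4.75 = 1.36×10^-12; Term 2 = ν·Q^9.4·(…)^5.2 = 4.82×10^-11
D = 0.66·(1.36×10^-12 + 4.82×10^-11)^0.04 = 0.2555 m = 255 mm
Check: V = 2.07 m/s, Re = 1.08×10^6, f = 0.01160, h_f = 20.3 m ≈ 21.3 m ✓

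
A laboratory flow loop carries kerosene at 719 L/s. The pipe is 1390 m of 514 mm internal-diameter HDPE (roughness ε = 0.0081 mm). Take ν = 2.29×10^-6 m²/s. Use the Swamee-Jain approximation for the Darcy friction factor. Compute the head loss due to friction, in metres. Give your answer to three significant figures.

h_f ≈ 20.6 m

V = 4Q/(πD²) = 4·0.719/(π·0.514²) = 3.465 m/s
Re = VD/ν = 3.465·0.514/2.29×10^-6 = 7.78×10^5 → turbulent
ε/D = 0.0081/514 = 1.58×10^-5
Swamee-Jain: f = 0.01244
h_f = f(L/D)V²/(2g) = 0.01244·(1390/0.514)·3.465²/(2·9.81) = 20.59 m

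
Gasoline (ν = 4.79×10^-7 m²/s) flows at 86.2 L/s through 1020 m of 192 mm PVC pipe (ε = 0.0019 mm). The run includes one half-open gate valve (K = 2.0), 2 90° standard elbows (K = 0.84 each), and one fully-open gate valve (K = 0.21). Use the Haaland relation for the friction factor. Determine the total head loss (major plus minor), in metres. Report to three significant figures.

H_L ≈ 29.2 m

V = 4Q/(πD²) = 2.977 m/s; V²/2g = 0.4518 m
Re = 1.19×10^6, ε/D = 9.90×10^-6 → f = 0.01145 (Haaland)
Major: h_f = f(L/D)·V²/2g = 0.01145·5312·0.4518 = 27.48 m
Minor: ΣK = 3.89; h_m = ΣK·V²/2g = 1.757 m
Total H_L = 27.48 + 1.757 = 29.24 m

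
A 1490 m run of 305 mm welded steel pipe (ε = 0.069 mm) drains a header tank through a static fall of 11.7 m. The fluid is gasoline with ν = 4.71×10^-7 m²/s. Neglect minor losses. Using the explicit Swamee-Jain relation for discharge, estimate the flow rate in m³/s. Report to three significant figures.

Swamee-Jain (Type II): Q = -0.965·√(gD⁵h_f/L)·ln[ε/(3.7D) + √(3.17ν²L/(gD³h_f))]
√(gD⁵h_f/L) = √(9.81·0.305⁵·11.7/1490) = 0.01426
ε/(3.7D) = 6.11×10^-5; √(3.17ν²L/(gD³h_f)) = 1.79×10^-5
Q = -0.965·0.01426·ln(7.908×10^-5) = 0.1300 m³/s
Check: V = 1.78 m/s, Re = 1.15×10^6, f = 0.01494, h_f = 11.8 m ≈ 11.7 m ✓

Q ≈ 0.130 m³/s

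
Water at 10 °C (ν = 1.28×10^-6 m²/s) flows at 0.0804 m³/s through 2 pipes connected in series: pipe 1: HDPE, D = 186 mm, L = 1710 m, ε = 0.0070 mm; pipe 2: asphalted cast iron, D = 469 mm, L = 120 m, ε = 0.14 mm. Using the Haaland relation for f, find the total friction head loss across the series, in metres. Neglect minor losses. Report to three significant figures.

Pipe 1: V = 2.959 m/s, Re = 4.30×10^5, ε/D = 3.76×10^-5, f = 0.01384, h_1 = f(L/D)V²/2g = 56.76 m
Pipe 2: V = 0.4654 m/s, Re = 1.71×10^5, ε/D = 2.99×10^-4, f = 0.01783, h_2 = f(L/D)V²/2g = 0.05036 m
Series → Q common, losses add: H = Σh = 56.81 m

H ≈ 56.8 m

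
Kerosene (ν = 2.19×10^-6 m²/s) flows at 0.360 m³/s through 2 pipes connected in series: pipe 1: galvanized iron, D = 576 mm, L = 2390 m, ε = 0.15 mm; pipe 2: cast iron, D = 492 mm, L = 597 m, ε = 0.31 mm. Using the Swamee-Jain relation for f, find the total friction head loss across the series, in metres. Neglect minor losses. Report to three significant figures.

H ≈ 10.8 m

Pipe 1: V = 1.382 m/s, Re = 3.63×10^5, ε/D = 2.60×10^-4, f = 0.01647, h_1 = f(L/D)V²/2g = 6.650 m
Pipe 2: V = 1.894 m/s, Re = 4.25×10^5, ε/D = 6.30×10^-4, f = 0.01868, h_2 = f(L/D)V²/2g = 4.142 m
Series → Q common, losses add: H = Σh = 10.79 m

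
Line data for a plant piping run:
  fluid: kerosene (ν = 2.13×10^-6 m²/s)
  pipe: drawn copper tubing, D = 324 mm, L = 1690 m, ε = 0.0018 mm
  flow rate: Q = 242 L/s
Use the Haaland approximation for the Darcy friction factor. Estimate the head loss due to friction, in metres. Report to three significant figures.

V = 4Q/(πD²) = 4·0.242/(π·0.324²) = 2.935 m/s
Re = VD/ν = 2.935·0.324/2.13×10^-6 = 4.46×10^5 → turbulent
ε/D = 0.0018/324 = 5.56×10^-6
Haaland: f = 0.01339
h_f = f(L/D)V²/(2g) = 0.01339·(1690/0.324)·2.935²/(2·9.81) = 30.66 m

h_f ≈ 30.7 m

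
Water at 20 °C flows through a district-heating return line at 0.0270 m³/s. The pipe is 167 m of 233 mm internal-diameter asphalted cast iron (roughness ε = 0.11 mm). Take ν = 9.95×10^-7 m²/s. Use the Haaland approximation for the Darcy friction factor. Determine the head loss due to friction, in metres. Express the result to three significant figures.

h_f ≈ 0.279 m

V = 4Q/(πD²) = 4·0.0270/(π·0.233²) = 0.6332 m/s
Re = VD/ν = 0.6332·0.233/9.95×10^-7 = 1.48×10^5 → turbulent
ε/D = 0.11/233 = 4.72×10^-4
Haaland: f = 0.01904
h_f = f(L/D)V²/(2g) = 0.01904·(167/0.233)·0.6332²/(2·9.81) = 0.2789 m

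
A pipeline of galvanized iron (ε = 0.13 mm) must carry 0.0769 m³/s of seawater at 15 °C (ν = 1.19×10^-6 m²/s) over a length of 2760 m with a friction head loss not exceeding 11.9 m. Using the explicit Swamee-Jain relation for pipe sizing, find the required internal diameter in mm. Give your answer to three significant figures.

D ≈ 295 mm

Swamee-Jain (Type III): D = 0.66·[ε^1.25·(LQ²/(gh_f))^4.75 + ν·Q^9.4·(L/(gh_f))^5.2]^0.04
LQ²/(gh_f) = 0.1398; L/(gh_f) = 23.64
Term 1 = ε^1.25·(…)^4.75 = 1.21×10^-9; Term 2 = ν·Q^9.4·(…)^5.2 = 5.58×10^-10
D = 0.66·(1.21×10^-9 + 5.58×10^-10)^0.04 = 0.2948 m = 295 mm
Check: V = 1.13 m/s, Re = 2.79×10^5, f = 0.01808, h_f = 11.0 m ≈ 11.9 m ✓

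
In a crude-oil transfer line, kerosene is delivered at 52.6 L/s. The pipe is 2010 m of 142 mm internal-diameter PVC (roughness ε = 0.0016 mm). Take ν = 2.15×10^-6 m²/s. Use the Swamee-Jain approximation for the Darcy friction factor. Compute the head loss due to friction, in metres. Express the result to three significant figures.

h_f ≈ 122 m

V = 4Q/(πD²) = 4·0.0526/(π·0.142²) = 3.321 m/s
Re = VD/ν = 3.321·0.142/2.15×10^-6 = 2.19×10^5 → turbulent
ε/D = 0.0016/142 = 1.13×10^-5
Swamee-Jain: f = 0.01537
h_f = f(L/D)V²/(2g) = 0.01537·(2010/0.142)·3.321²/(2·9.81) = 122.3 m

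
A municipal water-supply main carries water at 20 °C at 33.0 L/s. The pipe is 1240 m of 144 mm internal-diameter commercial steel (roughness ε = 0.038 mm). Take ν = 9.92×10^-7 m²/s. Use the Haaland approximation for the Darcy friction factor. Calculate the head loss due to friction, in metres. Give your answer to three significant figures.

h_f ≈ 29.9 m

V = 4Q/(πD²) = 4·0.0330/(π·0.144²) = 2.026 m/s
Re = VD/ν = 2.026·0.144/9.92×10^-7 = 2.94×10^5 → turbulent
ε/D = 0.038/144 = 2.64×10^-4
Haaland: f = 0.01658
h_f = f(L/D)V²/(2g) = 0.01658·(1240/0.144)·2.026²/(2·9.81) = 29.87 m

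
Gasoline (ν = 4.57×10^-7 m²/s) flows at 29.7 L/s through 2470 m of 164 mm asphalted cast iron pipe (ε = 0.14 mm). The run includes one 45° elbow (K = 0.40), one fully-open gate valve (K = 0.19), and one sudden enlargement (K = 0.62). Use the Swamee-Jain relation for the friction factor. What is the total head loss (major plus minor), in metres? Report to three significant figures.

V = 4Q/(πD²) = 1.406 m/s; V²/2g = 0.1008 m
Re = 5.05×10^5, ε/D = 8.54×10^-4 → f = 0.01968 (Swamee-Jain)
Major: h_f = f(L/D)·V²/2g = 0.01968·15061·0.1008 = 29.87 m
Minor: ΣK = 1.21; h_m = ΣK·V²/2g = 0.1219 m
Total H_L = 29.87 + 0.1219 = 29.99 m

H_L ≈ 30.0 m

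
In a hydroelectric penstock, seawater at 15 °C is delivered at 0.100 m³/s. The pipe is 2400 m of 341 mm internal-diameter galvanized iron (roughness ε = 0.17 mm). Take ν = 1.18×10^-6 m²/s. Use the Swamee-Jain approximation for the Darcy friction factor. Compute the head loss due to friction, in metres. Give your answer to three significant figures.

V = 4Q/(πD²) = 4·0.100/(π·0.341²) = 1.095 m/s
Re = VD/ν = 1.095·0.341/1.18×10^-6 = 3.16×10^5 → turbulent
ε/D = 0.17/341 = 4.99×10^-4
Swamee-Jain: f = 0.01825
h_f = f(L/D)V²/(2g) = 0.01825·(2400/0.341)·1.095²/(2·9.81) = 7.850 m

h_f ≈ 7.85 m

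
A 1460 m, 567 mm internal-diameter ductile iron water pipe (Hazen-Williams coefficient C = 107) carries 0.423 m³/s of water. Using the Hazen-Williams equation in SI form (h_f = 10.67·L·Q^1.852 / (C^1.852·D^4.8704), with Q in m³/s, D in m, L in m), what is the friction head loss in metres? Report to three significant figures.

h_f = 10.67·1460·0.423^1.852 / (107^1.852·0.567^4.8704) = 8.754 m

h_f ≈ 8.75 m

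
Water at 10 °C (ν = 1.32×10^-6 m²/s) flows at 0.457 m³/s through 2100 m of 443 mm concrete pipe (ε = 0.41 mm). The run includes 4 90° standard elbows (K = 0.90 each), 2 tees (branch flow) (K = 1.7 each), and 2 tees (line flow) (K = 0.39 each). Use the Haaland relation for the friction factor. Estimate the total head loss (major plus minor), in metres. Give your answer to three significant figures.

V = 4Q/(πD²) = 2.965 m/s; V²/2g = 0.4481 m
Re = 9.95×10^5, ε/D = 9.26×10^-4 → f = 0.01959 (Haaland)
Major: h_f = f(L/D)·V²/2g = 0.01959·4740·0.4481 = 41.61 m
Minor: ΣK = 7.78; h_m = ΣK·V²/2g = 3.486 m
Total H_L = 41.61 + 3.486 = 45.10 m

H_L ≈ 45.1 m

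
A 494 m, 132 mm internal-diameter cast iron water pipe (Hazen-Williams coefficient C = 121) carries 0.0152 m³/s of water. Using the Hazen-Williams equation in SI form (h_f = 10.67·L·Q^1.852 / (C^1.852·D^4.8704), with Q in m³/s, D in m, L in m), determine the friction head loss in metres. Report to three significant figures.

h_f = 10.67·494·0.0152^1.852 / (121^1.852·0.132^4.8704) = 6.033 m

h_f ≈ 6.03 m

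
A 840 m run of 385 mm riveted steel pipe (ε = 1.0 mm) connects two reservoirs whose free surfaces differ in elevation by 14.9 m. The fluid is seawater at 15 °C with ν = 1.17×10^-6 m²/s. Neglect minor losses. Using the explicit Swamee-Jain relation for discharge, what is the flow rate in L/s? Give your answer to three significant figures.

Q ≈ 268 L/s

Swamee-Jain (Type II): Q = -0.965·√(gD⁵h_f/L)·ln[ε/(3.7D) + √(3.17ν²L/(gD³h_f))]
√(gD⁵h_f/L) = √(9.81·0.385⁵·14.9/840) = 0.03837
ε/(3.7D) = 7.02×10^-4; √(3.17ν²L/(gD³h_f)) = 2.09×10^-5
Q = -0.965·0.03837·ln(7.229×10^-4) = 0.2678 m³/s
Check: V = 2.30 m/s, Re = 7.57×10^5, f = 0.02542, h_f = 15.0 m ≈ 14.9 m ✓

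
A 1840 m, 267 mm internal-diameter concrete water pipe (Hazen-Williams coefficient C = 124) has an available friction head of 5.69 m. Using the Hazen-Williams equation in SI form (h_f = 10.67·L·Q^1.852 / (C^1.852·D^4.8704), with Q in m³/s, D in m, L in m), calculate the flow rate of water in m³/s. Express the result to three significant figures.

Q ≈ 0.0473 m³/s

Rearranging: Q = [h_f·C^1.852·D^4.8704 / (10.67·L)]^(1/1.852)
Q = [5.69·124^1.852·0.267^4.8704 / (10.67·1840)]^0.540 = 0.04731 m³/s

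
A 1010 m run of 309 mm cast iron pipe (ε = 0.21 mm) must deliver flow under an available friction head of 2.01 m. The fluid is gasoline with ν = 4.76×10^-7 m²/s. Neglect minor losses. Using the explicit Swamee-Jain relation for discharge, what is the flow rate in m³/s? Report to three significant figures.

Swamee-Jain (Type II): Q = -0.965·√(gD⁵h_f/L)·ln[ε/(3.7D) + √(3.17ν²L/(gD³h_f))]
√(gD⁵h_f/L) = √(9.81·0.309⁵·2.01/1010) = 0.007416
ε/(3.7D) = 1.84×10^-4; √(3.17ν²L/(gD³h_f)) = 3.53×10^-5
Q = -0.965·0.007416·ln(2.190×10^-4) = 0.06030 m³/s
Check: V = 0.804 m/s, Re = 5.22×10^5, f = 0.01878, h_f = 2.02 m ≈ 2.01 m ✓

Q ≈ 0.0603 m³/s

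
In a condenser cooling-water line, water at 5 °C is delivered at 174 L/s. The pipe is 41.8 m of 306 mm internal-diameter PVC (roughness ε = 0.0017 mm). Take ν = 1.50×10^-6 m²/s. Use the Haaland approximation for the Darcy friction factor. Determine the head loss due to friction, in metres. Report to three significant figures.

h_f ≈ 0.515 m

V = 4Q/(πD²) = 4·0.174/(π·0.306²) = 2.366 m/s
Re = VD/ν = 2.366·0.306/1.50×10^-6 = 4.83×10^5 → turbulent
ε/D = 0.0017/306 = 5.56×10^-6
Haaland: f = 0.01321
h_f = f(L/D)V²/(2g) = 0.01321·(41.8/0.306)·2.366²/(2·9.81) = 0.5147 m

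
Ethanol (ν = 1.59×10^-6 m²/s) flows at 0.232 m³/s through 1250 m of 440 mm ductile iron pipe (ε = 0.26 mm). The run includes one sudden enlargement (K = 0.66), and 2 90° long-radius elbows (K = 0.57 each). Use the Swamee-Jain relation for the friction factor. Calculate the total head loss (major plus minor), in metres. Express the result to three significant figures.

V = 4Q/(πD²) = 1.526 m/s; V²/2g = 0.1187 m
Re = 4.22×10^5, ε/D = 5.91×10^-4 → f = 0.01847 (Swamee-Jain)
Major: h_f = f(L/D)·V²/2g = 0.01847·2841·0.1187 = 6.226 m
Minor: ΣK = 1.80; h_m = ΣK·V²/2g = 0.2136 m
Total H_L = 6.226 + 0.2136 = 6.439 m

H_L ≈ 6.44 m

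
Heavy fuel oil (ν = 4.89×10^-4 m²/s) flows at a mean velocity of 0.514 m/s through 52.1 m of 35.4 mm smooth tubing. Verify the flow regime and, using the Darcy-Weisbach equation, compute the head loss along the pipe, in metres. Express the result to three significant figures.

h_f ≈ 34.1 m

Re = VD/ν = 0.514·0.03540/4.89×10^-4 = 37.2 → laminar (Re < 2300)
f = 64/Re = 1.720
h_f = f(L/D)V²/(2g) = 1.720·(52.1/0.03540)·0.514²/(2·9.81) = 34.09 m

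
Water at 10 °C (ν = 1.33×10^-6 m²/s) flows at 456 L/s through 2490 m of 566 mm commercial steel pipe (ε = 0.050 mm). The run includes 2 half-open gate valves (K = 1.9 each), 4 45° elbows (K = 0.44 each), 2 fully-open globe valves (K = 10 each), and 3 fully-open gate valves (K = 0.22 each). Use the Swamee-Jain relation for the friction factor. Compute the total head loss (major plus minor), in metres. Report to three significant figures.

H_L ≈ 14.5 m

V = 4Q/(πD²) = 1.812 m/s; V²/2g = 0.1674 m
Re = 7.71×10^5, ε/D = 8.83×10^-5 → f = 0.01366 (Swamee-Jain)
Major: h_f = f(L/D)·V²/2g = 0.01366·4399·0.1674 = 10.06 m
Minor: ΣK = 26.2; h_m = ΣK·V²/2g = 4.390 m
Total H_L = 10.06 + 4.390 = 14.45 m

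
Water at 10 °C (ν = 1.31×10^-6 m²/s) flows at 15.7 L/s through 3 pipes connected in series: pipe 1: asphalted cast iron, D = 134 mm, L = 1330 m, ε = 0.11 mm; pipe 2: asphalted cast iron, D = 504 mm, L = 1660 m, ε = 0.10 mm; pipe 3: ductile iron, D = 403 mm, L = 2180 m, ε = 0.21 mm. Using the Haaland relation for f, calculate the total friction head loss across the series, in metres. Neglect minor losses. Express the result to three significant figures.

H ≈ 13.3 m

Pipe 1: V = 1.113 m/s, Re = 1.14×10^5, ε/D = 8.21×10^-4, f = 0.02106, h_1 = f(L/D)V²/2g = 13.20 m
Pipe 2: V = 0.07870 m/s, Re = 3.03×10^4, ε/D = 1.98×10^-4, f = 0.02370, h_2 = f(L/D)V²/2g = 0.02464 m
Pipe 3: V = 0.1231 m/s, Re = 3.79×10^4, ε/D = 5.21×10^-4, f = 0.02344, h_3 = f(L/D)V²/2g = 0.09792 m
Series → Q common, losses add: H = Σh = 13.33 m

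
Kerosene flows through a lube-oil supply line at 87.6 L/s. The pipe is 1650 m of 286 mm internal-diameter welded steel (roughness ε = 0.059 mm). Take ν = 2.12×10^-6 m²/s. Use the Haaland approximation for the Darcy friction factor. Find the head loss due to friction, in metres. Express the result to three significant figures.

V = 4Q/(πD²) = 4·0.0876/(π·0.286²) = 1.364 m/s
Re = VD/ν = 1.364·0.286/2.12×10^-6 = 1.84×10^5 → turbulent
ε/D = 0.059/286 = 2.06×10^-4
Haaland: f = 0.01710
h_f = f(L/D)V²/(2g) = 0.01710·(1650/0.286)·1.364²/(2·9.81) = 9.351 m

h_f ≈ 9.35 m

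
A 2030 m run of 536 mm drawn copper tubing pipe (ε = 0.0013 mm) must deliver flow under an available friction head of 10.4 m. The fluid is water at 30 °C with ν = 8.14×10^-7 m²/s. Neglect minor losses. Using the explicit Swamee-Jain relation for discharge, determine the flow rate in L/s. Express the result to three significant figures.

Swamee-Jain (Type II): Q = -0.965·√(gD⁵h_f/L)·ln[ε/(3.7D) + √(3.17ν²L/(gD³h_f))]
√(gD⁵h_f/L) = √(9.81·0.536⁵·10.4/2030) = 0.04715
ε/(3.7D) = 6.56×10^-7; √(3.17ν²L/(gD³h_f)) = 1.65×10^-5
Q = -0.965·0.04715·ln(1.713×10^-5) = 0.4994 m³/s
Check: V = 2.21 m/s, Re = 1.46×10^6, f = 0.01098, h_f = 10.4 m ≈ 10.4 m ✓

Q ≈ 499 L/s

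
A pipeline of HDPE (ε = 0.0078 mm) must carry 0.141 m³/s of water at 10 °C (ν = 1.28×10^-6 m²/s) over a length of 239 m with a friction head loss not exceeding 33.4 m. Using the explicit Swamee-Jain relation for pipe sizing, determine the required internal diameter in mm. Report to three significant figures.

Swamee-Jain (Type III): D = 0.66·[ε^1.25·(LQ²/(gh_f))^4.75 + ν·Q^9.4·(L/(gh_f))^5.2]^0.04
LQ²/(gh_f) = 0.01450; L/(gh_f) = 0.7294
Term 1 = ε^1.25·(…)^4.75 = 7.62×10^-16; Term 2 = ν·Q^9.4·(…)^5.2 = 2.50×10^-15
D = 0.66·(7.62×10^-16 + 2.50×10^-15)^0.04 = 0.1738 m = 174 mm
Check: V = 5.94 m/s, Re = 8.07×10^5, f = 0.01292, h_f = 32.0 m ≈ 33.4 m ✓

D ≈ 174 mm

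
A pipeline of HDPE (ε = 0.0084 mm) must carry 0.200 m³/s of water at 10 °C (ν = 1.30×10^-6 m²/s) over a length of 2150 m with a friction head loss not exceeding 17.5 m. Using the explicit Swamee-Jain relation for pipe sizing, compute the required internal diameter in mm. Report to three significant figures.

Swamee-Jain (Type III): D = 0.66·[ε^1.25·(LQ²/(gh_f))^4.75 + ν·Q^9.4·(L/(gh_f))^5.2]^0.04
LQ²/(gh_f) = 0.5009; L/(gh_f) = 12.52
Term 1 = ε^1.25·(…)^4.75 = 1.70×10^-8; Term 2 = ν·Q^9.4·(…)^5.2 = 1.79×10^-7
D = 0.66·(1.70×10^-8 + 1.79×10^-7)^0.04 = 0.3558 m = 356 mm
Check: V = 2.01 m/s, Re = 5.51×10^5, f = 0.01326, h_f = 16.5 m ≈ 17.5 m ✓

D ≈ 356 mm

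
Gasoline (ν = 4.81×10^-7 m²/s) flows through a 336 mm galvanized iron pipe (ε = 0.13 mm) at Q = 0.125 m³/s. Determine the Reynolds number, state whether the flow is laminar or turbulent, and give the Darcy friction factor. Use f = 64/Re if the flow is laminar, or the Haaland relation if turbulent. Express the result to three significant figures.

Re ≈ 9.85×10^5; turbulent; f ≈ 0.0163

V = 4Q/(πD²) = 1.410 m/s
Re = VD/ν = 1.410·0.336/4.81×10^-7 = 9.85×10^5
Re > 4000 → turbulent; ε/D = 3.87×10^-4
Haaland: f = 0.01635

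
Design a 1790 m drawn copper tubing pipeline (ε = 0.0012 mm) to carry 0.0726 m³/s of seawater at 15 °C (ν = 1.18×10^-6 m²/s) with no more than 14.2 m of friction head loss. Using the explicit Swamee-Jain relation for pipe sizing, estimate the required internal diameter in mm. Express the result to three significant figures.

Swamee-Jain (Type III): D = 0.66·[ε^1.25·(LQ²/(gh_f))^4.75 + ν·Q^9.4·(L/(gh_f))^5.2]^0.04
LQ²/(gh_f) = 0.06773; L/(gh_f) = 12.85
Term 1 = ε^1.25·(…)^4.75 = 1.11×10^-13; Term 2 = ν·Q^9.4·(…)^5.2 = 1.35×10^-11
D = 0.66·(1.11×10^-13 + 1.35×10^-11)^0.04 = 0.2426 m = 243 mm
Check: V = 1.57 m/s, Re = 3.23×10^5, f = 0.01424, h_f = 13.2 m ≈ 14.2 m ✓

D ≈ 243 mm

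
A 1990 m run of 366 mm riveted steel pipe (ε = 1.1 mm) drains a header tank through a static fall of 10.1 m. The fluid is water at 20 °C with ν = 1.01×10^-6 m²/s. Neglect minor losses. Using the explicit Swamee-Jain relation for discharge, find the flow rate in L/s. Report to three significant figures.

Swamee-Jain (Type II): Q = -0.965·√(gD⁵h_f/L)·ln[ε/(3.7D) + √(3.17ν²L/(gD³h_f))]
√(gD⁵h_f/L) = √(9.81·0.366⁵·10.1/1990) = 0.01808
ε/(3.7D) = 8.12×10^-4; √(3.17ν²L/(gD³h_f)) = 3.64×10^-5
Q = -0.965·0.01808·ln(8.487×10^-4) = 0.1234 m³/s
Check: V = 1.17 m/s, Re = 4.25×10^5, f = 0.02662, h_f = 10.1 m ≈ 10.1 m ✓

Q ≈ 123 L/s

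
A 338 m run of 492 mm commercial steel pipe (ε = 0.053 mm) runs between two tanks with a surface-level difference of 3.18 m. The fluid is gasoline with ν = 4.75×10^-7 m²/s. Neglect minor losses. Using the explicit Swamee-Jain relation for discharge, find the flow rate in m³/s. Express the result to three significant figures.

Swamee-Jain (Type II): Q = -0.965·√(gD⁵h_f/L)·ln[ε/(3.7D) + √(3.17ν²L/(gD³h_f))]
√(gD⁵h_f/L) = √(9.81·0.492⁵·3.18/338) = 0.05158
ε/(3.7D) = 2.91×10^-5; √(3.17ν²L/(gD³h_f)) = 8.07×10^-6
Q = -0.965·0.05158·ln(3.718×10^-5) = 0.5077 m³/s
Check: V = 2.67 m/s, Re = 2.77×10^6, f = 0.01281, h_f = 3.20 m ≈ 3.18 m ✓

Q ≈ 0.508 m³/s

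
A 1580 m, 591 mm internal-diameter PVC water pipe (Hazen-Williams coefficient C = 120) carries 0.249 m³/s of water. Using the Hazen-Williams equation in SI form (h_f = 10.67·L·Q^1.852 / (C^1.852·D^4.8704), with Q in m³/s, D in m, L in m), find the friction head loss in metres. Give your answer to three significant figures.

h_f ≈ 2.35 m

h_f = 10.67·1580·0.249^1.852 / (120^1.852·0.591^4.8704) = 2.346 m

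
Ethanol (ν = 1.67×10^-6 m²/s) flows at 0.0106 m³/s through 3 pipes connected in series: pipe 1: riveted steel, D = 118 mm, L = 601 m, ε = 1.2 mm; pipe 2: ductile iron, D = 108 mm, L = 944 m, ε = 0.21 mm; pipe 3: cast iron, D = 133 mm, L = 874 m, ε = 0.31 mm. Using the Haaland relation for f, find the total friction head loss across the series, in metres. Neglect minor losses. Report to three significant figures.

Pipe 1: V = 0.9693 m/s, Re = 6.85×10^4, ε/D = 0.0102, f = 0.03900, h_1 = f(L/D)V²/2g = 9.512 m
Pipe 2: V = 1.157 m/s, Re = 7.48×10^4, ε/D = 0.00194, f = 0.02529, h_2 = f(L/D)V²/2g = 15.09 m
Pipe 3: V = 0.7630 m/s, Re = 6.08×10^4, ε/D = 0.00233, f = 0.02662, h_3 = f(L/D)V²/2g = 5.191 m
Series → Q common, losses add: H = Σh = 29.79 m

H ≈ 29.8 m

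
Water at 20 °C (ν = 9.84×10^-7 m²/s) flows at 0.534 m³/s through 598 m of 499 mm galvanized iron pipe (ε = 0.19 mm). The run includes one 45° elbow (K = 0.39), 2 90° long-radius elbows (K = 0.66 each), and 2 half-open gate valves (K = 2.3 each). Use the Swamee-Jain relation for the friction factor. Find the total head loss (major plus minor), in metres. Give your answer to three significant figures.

V = 4Q/(πD²) = 2.731 m/s; V²/2g = 0.3800 m
Re = 1.38×10^6, ε/D = 3.81×10^-4 → f = 0.01626 (Swamee-Jain)
Major: h_f = f(L/D)·V²/2g = 0.01626·1198·0.3800 = 7.406 m
Minor: ΣK = 6.31; h_m = ΣK·V²/2g = 2.398 m
Total H_L = 7.406 + 2.398 = 9.803 m

H_L ≈ 9.80 m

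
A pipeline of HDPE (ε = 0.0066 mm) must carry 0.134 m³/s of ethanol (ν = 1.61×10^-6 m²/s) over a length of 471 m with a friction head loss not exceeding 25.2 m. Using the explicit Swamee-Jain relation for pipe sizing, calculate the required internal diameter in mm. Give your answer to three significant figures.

D ≈ 209 mm

Swamee-Jain (Type III): D = 0.66·[ε^1.25·(LQ²/(gh_f))^4.75 + ν·Q^9.4·(L/(gh_f))^5.2]^0.04
LQ²/(gh_f) = 0.03421; L/(gh_f) = 1.905
Term 1 = ε^1.25·(…)^4.75 = 3.64×10^-14; Term 2 = ν·Q^9.4·(…)^5.2 = 2.87×10^-13
D = 0.66·(3.64×10^-14 + 2.87×10^-13)^0.04 = 0.2089 m = 209 mm
Check: V = 3.91 m/s, Re = 5.07×10^5, f = 0.01355, h_f = 23.8 m ≈ 25.2 m ✓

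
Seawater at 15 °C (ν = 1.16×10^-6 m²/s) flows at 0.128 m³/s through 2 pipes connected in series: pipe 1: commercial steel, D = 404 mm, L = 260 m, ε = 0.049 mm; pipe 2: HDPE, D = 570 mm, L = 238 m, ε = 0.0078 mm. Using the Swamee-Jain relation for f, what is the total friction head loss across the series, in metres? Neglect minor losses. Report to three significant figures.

Pipe 1: V = 0.9985 m/s, Re = 3.48×10^5, ε/D = 1.21×10^-4, f = 0.01534, h_1 = f(L/D)V²/2g = 0.5018 m
Pipe 2: V = 0.5016 m/s, Re = 2.46×10^5, ε/D = 1.37×10^-5, f = 0.01506, h_2 = f(L/D)V²/2g = 0.08065 m
Series → Q common, losses add: H = Σh = 0.5824 m

H ≈ 0.582 m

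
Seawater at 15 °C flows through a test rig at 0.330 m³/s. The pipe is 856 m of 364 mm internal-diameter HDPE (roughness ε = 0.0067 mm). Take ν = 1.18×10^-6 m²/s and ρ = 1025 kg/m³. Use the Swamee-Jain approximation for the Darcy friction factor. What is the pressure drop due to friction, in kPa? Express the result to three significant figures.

Δp ≈ 146 kPa

V = 4Q/(πD²) = 4·0.330/(π·0.364²) = 3.171 m/s
Re = VD/ν = 3.171·0.364/1.18×10^-6 = 9.78×10^5 → turbulent
ε/D = 0.0067/364 = 1.84×10^-5
Swamee-Jain: f = 0.01208
h_f = f(L/D)V²/(2g) = 0.01208·(856/0.364)·3.171²/(2·9.81) = 14.57 m
Δp = ρg·h_f = 1025·9.81·14.57 = 146.5 kPa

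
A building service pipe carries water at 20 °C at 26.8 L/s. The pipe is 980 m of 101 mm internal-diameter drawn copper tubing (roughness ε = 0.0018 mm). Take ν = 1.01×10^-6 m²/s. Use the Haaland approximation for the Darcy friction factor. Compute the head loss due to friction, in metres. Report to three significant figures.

h_f ≈ 78.7 m

V = 4Q/(πD²) = 4·0.0268/(π·0.101²) = 3.345 m/s
Re = VD/ν = 3.345·0.101/1.01×10^-6 = 3.35×10^5 → turbulent
ε/D = 0.0018/101 = 1.78×10^-5
Haaland: f = 0.01421
h_f = f(L/D)V²/(2g) = 0.01421·(980/0.101)·3.345²/(2·9.81) = 78.65 m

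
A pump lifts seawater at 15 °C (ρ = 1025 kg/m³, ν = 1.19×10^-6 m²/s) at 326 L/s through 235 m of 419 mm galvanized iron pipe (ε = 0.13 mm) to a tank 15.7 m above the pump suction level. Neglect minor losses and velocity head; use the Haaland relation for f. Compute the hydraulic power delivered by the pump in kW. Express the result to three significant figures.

V = 4Q/(πD²) = 2.364 m/s; Re = 8.32×10^5; ε/D = 3.10×10^-4; f = 0.01581
h_f = f(L/D)V²/2g = 2.526 m
Total head H = z + h_f = 15.7 + 2.526 = 18.23 m
P_hyd = ρgQH = 1025·9.81·0.326·18.23 = 59.75 kW

P_hyd ≈ 59.7 kW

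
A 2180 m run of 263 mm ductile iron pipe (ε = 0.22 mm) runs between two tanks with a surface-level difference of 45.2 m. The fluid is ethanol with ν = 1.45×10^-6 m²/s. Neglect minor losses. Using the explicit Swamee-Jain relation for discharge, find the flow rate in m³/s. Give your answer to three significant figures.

Swamee-Jain (Type II): Q = -0.965·√(gD⁵h_f/L)·ln[ε/(3.7D) + √(3.17ν²L/(gD³h_f))]
√(gD⁵h_f/L) = √(9.81·0.263⁵·45.2/2180) = 0.01600
ε/(3.7D) = 2.26×10^-4; √(3.17ν²L/(gD³h_f)) = 4.24×10^-5
Q = -0.965·0.01600·ln(2.685×10^-4) = 0.1269 m³/s
Check: V = 2.34 m/s, Re = 4.24×10^5, f = 0.01973, h_f = 45.5 m ≈ 45.2 m ✓

Q ≈ 0.127 m³/s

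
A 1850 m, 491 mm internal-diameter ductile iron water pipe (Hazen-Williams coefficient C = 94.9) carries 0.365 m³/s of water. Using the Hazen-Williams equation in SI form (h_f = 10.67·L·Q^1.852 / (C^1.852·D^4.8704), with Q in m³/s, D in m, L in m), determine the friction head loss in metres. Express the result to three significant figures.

h_f ≈ 21.3 m

h_f = 10.67·1850·0.365^1.852 / (94.9^1.852·0.491^4.8704) = 21.25 m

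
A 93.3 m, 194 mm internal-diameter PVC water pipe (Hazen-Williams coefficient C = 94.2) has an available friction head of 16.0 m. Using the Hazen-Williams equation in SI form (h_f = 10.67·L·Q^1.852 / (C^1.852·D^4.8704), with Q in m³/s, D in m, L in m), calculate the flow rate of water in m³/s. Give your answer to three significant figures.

Q ≈ 0.136 m³/s

Rearranging: Q = [h_f·C^1.852·D^4.8704 / (10.67·L)]^(1/1.852)
Q = [16.0·94.2^1.852·0.194^4.8704 / (10.67·93.3)]^0.540 = 0.1357 m³/s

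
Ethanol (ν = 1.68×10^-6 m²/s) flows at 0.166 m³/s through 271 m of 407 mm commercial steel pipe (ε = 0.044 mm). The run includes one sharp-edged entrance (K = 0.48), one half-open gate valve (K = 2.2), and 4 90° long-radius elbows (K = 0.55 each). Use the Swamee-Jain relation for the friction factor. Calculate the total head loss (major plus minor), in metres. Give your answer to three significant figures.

V = 4Q/(πD²) = 1.276 m/s; V²/2g = 0.08298 m
Re = 3.09×10^5, ε/D = 1.08×10^-4 → f = 0.01545 (Swamee-Jain)
Major: h_f = f(L/D)·V²/2g = 0.01545·665.8·0.08298 = 0.8537 m
Minor: ΣK = 4.88; h_m = ΣK·V²/2g = 0.4049 m
Total H_L = 0.8537 + 0.4049 = 1.259 m

H_L ≈ 1.26 m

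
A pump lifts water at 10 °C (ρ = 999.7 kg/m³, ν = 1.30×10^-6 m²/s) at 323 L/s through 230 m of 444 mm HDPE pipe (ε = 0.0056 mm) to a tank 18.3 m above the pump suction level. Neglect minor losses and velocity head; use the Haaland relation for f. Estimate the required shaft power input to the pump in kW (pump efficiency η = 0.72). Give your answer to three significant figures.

V = 4Q/(πD²) = 2.086 m/s; Re = 7.13×10^5; ε/D = 1.26×10^-5; f = 0.01246
h_f = f(L/D)V²/2g = 1.432 m
Total head H = z + h_f = 18.3 + 1.432 = 19.73 m
P_hyd = ρgQH = 999.7·9.81·0.323·19.73 = 62.50 kW
P_shaft = P_hyd/η = 62.50/0.72 = 86.81 kW

P_shaft ≈ 86.8 kW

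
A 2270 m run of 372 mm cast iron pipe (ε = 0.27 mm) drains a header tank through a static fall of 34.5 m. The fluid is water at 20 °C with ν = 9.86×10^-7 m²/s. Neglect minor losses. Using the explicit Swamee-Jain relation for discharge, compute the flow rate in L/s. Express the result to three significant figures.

Q ≈ 265 L/s

Swamee-Jain (Type II): Q = -0.965·√(gD⁵h_f/L)·ln[ε/(3.7D) + √(3.17ν²L/(gD³h_f))]
√(gD⁵h_f/L) = √(9.81·0.372⁵·34.5/2270) = 0.03259
ε/(3.7D) = 1.96×10^-4; √(3.17ν²L/(gD³h_f)) = 2.00×10^-5
Q = -0.965·0.03259·ln(2.162×10^-4) = 0.2654 m³/s
Check: V = 2.44 m/s, Re = 9.21×10^5, f = 0.01870, h_f = 34.7 m ≈ 34.5 m ✓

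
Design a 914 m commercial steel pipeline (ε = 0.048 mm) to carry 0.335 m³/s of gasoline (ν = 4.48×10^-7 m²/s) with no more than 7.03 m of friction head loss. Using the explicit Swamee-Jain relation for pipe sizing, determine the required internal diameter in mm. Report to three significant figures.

Swamee-Jain (Type III): D = 0.66·[ε^1.25·(LQ²/(gh_f))^4.75 + ν·Q^9.4·(L/(gh_f))^5.2]^0.04
LQ²/(gh_f) = 1.487; L/(gh_f) = 13.25
Term 1 = ε^1.25·(…)^4.75 = 2.63×10^-5; Term 2 = ν·Q^9.4·(…)^5.2 = 1.05×10^-5
D = 0.66·(2.63×10^-5 + 1.05×10^-5)^0.04 = 0.4387 m = 439 mm
Check: V = 2.22 m/s, Re = 2.17×10^6, f = 0.01299, h_f = 6.77 m ≈ 7.03 m ✓

D ≈ 439 mm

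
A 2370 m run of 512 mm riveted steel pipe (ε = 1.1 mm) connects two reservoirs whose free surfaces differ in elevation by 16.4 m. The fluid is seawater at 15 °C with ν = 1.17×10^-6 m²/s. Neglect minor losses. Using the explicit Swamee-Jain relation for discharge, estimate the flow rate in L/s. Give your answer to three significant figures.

Q ≈ 350 L/s

Swamee-Jain (Type II): Q = -0.965·√(gD⁵h_f/L)·ln[ε/(3.7D) + √(3.17ν²L/(gD³h_f))]
√(gD⁵h_f/L) = √(9.81·0.512⁵·16.4/2370) = 0.04887
ε/(3.7D) = 5.81×10^-4; √(3.17ν²L/(gD³h_f)) = 2.18×10^-5
Q = -0.965·0.04887·ln(6.025×10^-4) = 0.3497 m³/s
Check: V = 1.70 m/s, Re = 7.43×10^5, f = 0.02420, h_f = 16.5 m ≈ 16.4 m ✓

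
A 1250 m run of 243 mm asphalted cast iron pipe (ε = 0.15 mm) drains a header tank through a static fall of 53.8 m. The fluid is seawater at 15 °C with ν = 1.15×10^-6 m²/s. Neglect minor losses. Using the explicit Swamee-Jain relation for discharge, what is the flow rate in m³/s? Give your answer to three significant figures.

Swamee-Jain (Type II): Q = -0.965·√(gD⁵h_f/L)·ln[ε/(3.7D) + √(3.17ν²L/(gD³h_f))]
√(gD⁵h_f/L) = √(9.81·0.243⁵·53.8/1250) = 0.01891
ε/(3.7D) = 1.67×10^-4; √(3.17ν²L/(gD³h_f)) = 2.63×10^-5
Q = -0.965·0.01891·ln(1.931×10^-4) = 0.1561 m³/s
Check: V = 3.37 m/s, Re = 7.11×10^5, f = 0.01823, h_f = 54.1 m ≈ 53.8 m ✓

Q ≈ 0.156 m³/s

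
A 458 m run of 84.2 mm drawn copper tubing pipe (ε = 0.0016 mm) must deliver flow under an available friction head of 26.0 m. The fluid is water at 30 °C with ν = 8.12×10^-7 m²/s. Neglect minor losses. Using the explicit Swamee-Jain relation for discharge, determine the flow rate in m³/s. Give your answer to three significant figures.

Swamee-Jain (Type II): Q = -0.965·√(gD⁵h_f/L)·ln[ε/(3.7D) + √(3.17ν²L/(gD³h_f))]
√(gD⁵h_f/L) = √(9.81·0.0842⁵·26.0/458) = 0.001535
ε/(3.7D) = 5.14×10^-6; √(3.17ν²L/(gD³h_f)) = 7.93×10^-5
Q = -0.965·0.001535·ln(8.443×10^-5) = 0.01390 m³/s
Check: V = 2.50 m/s, Re = 2.59×10^5, f = 0.01498, h_f = 25.9 m ≈ 26.0 m ✓

Q ≈ 0.0139 m³/s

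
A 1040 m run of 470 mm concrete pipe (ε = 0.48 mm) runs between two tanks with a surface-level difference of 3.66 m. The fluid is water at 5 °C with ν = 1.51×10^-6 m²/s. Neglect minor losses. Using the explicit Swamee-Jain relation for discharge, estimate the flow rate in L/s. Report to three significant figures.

Swamee-Jain (Type II): Q = -0.965·√(gD⁵h_f/L)·ln[ε/(3.7D) + √(3.17ν²L/(gD³h_f))]
√(gD⁵h_f/L) = √(9.81·0.470⁵·3.66/1040) = 0.02814
ε/(3.7D) = 2.76×10^-4; √(3.17ν²L/(gD³h_f)) = 4.49×10^-5
Q = -0.965·0.02814·ln(3.209×10^-4) = 0.2184 m³/s
Check: V = 1.26 m/s, Re = 3.92×10^5, f = 0.02061, h_f = 3.68 m ≈ 3.66 m ✓

Q ≈ 218 L/s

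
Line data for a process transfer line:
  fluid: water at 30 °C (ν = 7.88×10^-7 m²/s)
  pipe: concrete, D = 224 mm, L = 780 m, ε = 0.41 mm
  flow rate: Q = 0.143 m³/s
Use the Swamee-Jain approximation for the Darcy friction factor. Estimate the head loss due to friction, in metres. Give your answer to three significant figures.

h_f ≈ 54.1 m

V = 4Q/(πD²) = 4·0.143/(π·0.224²) = 3.629 m/s
Re = VD/ν = 3.629·0.224/7.88×10^-7 = 1.03×10^6 → turbulent
ε/D = 0.41/224 = 0.00183
Swamee-Jain: f = 0.02314
h_f = f(L/D)V²/(2g) = 0.02314·(780/0.224)·3.629²/(2·9.81) = 54.09 m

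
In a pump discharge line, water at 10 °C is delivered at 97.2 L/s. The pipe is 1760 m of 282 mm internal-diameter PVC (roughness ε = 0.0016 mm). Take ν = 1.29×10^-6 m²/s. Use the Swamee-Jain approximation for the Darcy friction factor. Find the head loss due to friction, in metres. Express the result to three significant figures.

h_f ≈ 10.9 m

V = 4Q/(πD²) = 4·0.0972/(π·0.282²) = 1.556 m/s
Re = VD/ν = 1.556·0.282/1.29×10^-6 = 3.40×10^5 → turbulent
ε/D = 0.0016/282 = 5.67×10^-6
Swamee-Jain: f = 0.01411
h_f = f(L/D)V²/(2g) = 0.01411·(1760/0.282)·1.556²/(2·9.81) = 10.87 m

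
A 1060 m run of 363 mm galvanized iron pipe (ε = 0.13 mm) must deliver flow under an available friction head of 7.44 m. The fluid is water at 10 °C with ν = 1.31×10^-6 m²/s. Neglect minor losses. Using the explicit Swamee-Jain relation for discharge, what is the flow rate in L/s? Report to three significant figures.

Q ≈ 179 L/s

Swamee-Jain (Type II): Q = -0.965·√(gD⁵h_f/L)·ln[ε/(3.7D) + √(3.17ν²L/(gD³h_f))]
√(gD⁵h_f/L) = √(9.81·0.363⁵·7.44/1060) = 0.02083
ε/(3.7D) = 9.68×10^-5; √(3.17ν²L/(gD³h_f)) = 4.06×10^-5
Q = -0.965·0.02083·ln(1.374×10^-4) = 0.1788 m³/s
Check: V = 1.73 m/s, Re = 4.79×10^5, f = 0.01686, h_f = 7.49 m ≈ 7.44 m ✓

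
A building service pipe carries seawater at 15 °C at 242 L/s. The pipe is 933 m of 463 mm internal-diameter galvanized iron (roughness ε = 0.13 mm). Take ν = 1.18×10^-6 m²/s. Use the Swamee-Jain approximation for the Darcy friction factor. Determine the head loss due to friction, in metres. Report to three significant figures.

V = 4Q/(πD²) = 4·0.242/(π·0.463²) = 1.437 m/s
Re = VD/ν = 1.437·0.463/1.18×10^-6 = 5.64×10^5 → turbulent
ε/D = 0.13/463 = 2.81×10^-4
Swamee-Jain: f = 0.01608
h_f = f(L/D)V²/(2g) = 0.01608·(933/0.463)·1.437²/(2·9.81) = 3.413 m

h_f ≈ 3.41 m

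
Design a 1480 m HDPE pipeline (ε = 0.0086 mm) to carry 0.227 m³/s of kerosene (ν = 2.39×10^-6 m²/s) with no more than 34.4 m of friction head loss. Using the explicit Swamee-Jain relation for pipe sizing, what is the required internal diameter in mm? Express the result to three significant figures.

D ≈ 307 mm

Swamee-Jain (Type III): D = 0.66·[ε^1.25·(LQ²/(gh_f))^4.75 + ν·Q^9.4·(L/(gh_f))^5.2]^0.04
LQ²/(gh_f) = 0.2260; L/(gh_f) = 4.386
Term 1 = ε^1.25·(…)^4.75 = 3.98×10^-10; Term 2 = ν·Q^9.4·(…)^5.2 = 4.61×10^-9
D = 0.66·(3.98×10^-10 + 4.61×10^-9)^0.04 = 0.3073 m = 307 mm
Check: V = 3.06 m/s, Re = 3.94×10^5, f = 0.01405, h_f = 32.3 m ≈ 34.4 m ✓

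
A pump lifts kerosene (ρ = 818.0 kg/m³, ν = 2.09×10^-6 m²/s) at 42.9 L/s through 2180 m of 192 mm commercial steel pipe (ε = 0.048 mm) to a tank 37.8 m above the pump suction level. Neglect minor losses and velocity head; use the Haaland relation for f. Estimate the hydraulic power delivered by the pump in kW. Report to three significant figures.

V = 4Q/(πD²) = 1.482 m/s; Re = 1.36×10^5; ε/D = 2.50×10^-4; f = 0.01810
h_f = f(L/D)V²/2g = 22.99 m
Total head H = z + h_f = 37.8 + 22.99 = 60.79 m
P_hyd = ρgQH = 818.0·9.81·0.0429·60.79 = 20.93 kW

P_hyd ≈ 20.9 kW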